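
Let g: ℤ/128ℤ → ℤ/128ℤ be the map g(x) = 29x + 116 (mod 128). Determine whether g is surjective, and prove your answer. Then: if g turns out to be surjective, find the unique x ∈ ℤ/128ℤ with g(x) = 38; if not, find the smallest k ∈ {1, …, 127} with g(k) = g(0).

Since gcd(29, 128) = 1, 29 is invertible modulo 128. Euclid's algorithm: 128 = 4·29 + 12, 29 = 2·12 + 5, 12 = 2·5 + 2, 5 = 2·2 + 1; back-substituting gives 1 = 53·29 − 12·128, so 29⁻¹ ≡ 53 (mod 128).
Then y ↦ 53(y − 116) is a two-sided inverse to g, so every y ∈ ℤ/128ℤ has a preimage.
Thus g is surjective.
Since g is surjective, we compute g⁻¹(38): solve 29x + 116 ≡ 38 (mod 128), i.e. 29x ≡ 50 (mod 128).
Multiplying by 29⁻¹ = 53 gives x ≡ 53·50 = 2650 = 20·128 + 90 ≡ 90 (mod 128).
Check: g(90) = 29·90 + 116 = 2726 = 21·128 + 38 ≡ 38 (mod 128).

90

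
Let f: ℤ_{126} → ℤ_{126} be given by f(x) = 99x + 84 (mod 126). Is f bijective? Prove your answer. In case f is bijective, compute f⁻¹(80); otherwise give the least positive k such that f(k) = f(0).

Recall that f is injective when f(x_1) = f(x_2) forces x_1 = x_2.
We have gcd(99, 126) = 9 > 1. Taking x_1 = 0 and x_2 = 14: f(0) = 84 and f(14) = 99·14 + 84 = 1470 ≡ 84 (mod 126).
So f(0) = f(14) while 0 ≠ 14, hence f is not injective, hence not bijective.
Since f is not bijective, we find the least positive k with f(k) = f(0): this means 99k ≡ 0 (mod 126), i.e. 126 ∣ 99k. Since gcd(99, 126) = 9, dividing through by 9 this holds exactly when 14 ∣ 11k, and as gcd(11, 14) = 1, exactly when 14 ∣ k.
The smallest positive such k is 14.

14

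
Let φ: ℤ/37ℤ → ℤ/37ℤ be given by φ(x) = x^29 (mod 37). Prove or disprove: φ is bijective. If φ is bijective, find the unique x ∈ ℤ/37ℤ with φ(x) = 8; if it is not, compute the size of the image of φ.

23

Since 37 is prime, the nonzero elements of ℤ/37ℤ form a cyclic group of order 36.
As gcd(29, 36) = 1, raising to the 29th power is a bijection on this group: if s^29 ≡ t^29 then (st^{−1})^29 = 1, and the only element of order dividing gcd(29, 36) = 1 is 1, so s = t.
With φ(0) = 0 this makes φ injective on all of ℤ/37ℤ, hence bijective (finite equal-size domain and codomain). In particular φ is bijective.
Since φ is bijective, we find the preimage of 8. The inverse of x ↦ x^29 on (ℤ/37ℤ)^× is x ↦ x^5, because 29·5 = 145 = 4·36 + 1 ≡ 1 (mod 36) and x^{36} = 1 for x ≠ 0 (Fermat). So φ⁻¹(8) = 8^5 mod 37.
Repeated squaring mod 37: 8^1 ≡ 8, 8^2 ≡ 8² = 64 ≡ 27, 8^4 ≡ 27² = 729 ≡ 26. Since 5 = 4 + 1, 8^5 ≡ 26·8: 26·8 = 208 ≡ 23. So 8^5 ≡ 23 (mod 37).
Hence φ⁻¹(8) = 23.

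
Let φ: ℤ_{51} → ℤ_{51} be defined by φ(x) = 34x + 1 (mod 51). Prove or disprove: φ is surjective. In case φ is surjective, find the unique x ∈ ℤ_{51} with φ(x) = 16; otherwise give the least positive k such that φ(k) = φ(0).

3

Since gcd(34, 51) = 17, we have 34x ≡ 0 (mod 17) for all x, so φ(x) ≡ 1 (mod 17).
But 0 ≢ 1 (mod 17), so 0 ∈ ℤ_{51} has no preimage. Thus φ is not surjective.
Since φ is not surjective, we find the least positive k with φ(k) = φ(0): this means 34k ≡ 0 (mod 51), i.e. 51 ∣ 34k. Since gcd(34, 51) = 17, dividing through by 17 this holds exactly when 3 ∣ 2k, and as gcd(2, 3) = 1, exactly when 3 ∣ k.
The smallest positive such k is 3.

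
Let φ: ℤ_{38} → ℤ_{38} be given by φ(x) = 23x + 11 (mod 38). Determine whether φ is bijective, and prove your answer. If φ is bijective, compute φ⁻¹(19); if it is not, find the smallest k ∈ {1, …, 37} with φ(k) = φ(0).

2

Suppose φ(x_1) = φ(x_2) in ℤ_{38}. Then 23x_1 + 11 ≡ 23x_2 + 11 (mod 38), therefore 23(x_1 − x_2) ≡ 0 (mod 38).
Since gcd(23, 38) = 1, 23 is invertible modulo 38, hence x_1 − x_2 ≡ 0 (mod 38), i.e. x_1 = x_2.
We now compute 23⁻¹ mod 38 explicitly. Euclid's algorithm: 38 = 1·23 + 15, 23 = 1·15 + 8, 15 = 1·8 + 7, 8 = 1·7 + 1; back-substituting gives 1 = 5·23 − 3·38, so 23⁻¹ ≡ 5 (mod 38).
Then y ↦ 5(y − 11) is a two-sided inverse to φ, so every y ∈ ℤ_{38} has a preimage.
Thus φ is bijective.
Since φ is bijective, we find φ⁻¹(19): we need 23x ≡ 19 − 11 ≡ 8 (mod 38). Using 23⁻¹ = 5: x ≡ 5·8 = 40 = 1·38 + 2, so x = 2.
Check: φ(2) = 23·2 + 11 = 57 = 1·38 + 19 ≡ 19 (mod 38).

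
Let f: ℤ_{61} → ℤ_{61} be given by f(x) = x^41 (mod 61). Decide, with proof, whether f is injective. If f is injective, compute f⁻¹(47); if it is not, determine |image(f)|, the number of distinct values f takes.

Since 61 is prime, the nonzero elements of ℤ_{61} form a cyclic group of order 60.
As gcd(41, 60) = 1, raising to the 41st power is a bijection on this group: if u^41 ≡ v^41 then (uv^{−1})^41 = 1, and the only element of order dividing gcd(41, 60) = 1 is 1, so u = v.
With f(0) = 0 this makes f injective on all of ℤ_{61}, hence bijective (finite equal-size domain and codomain). In particular f is injective.
Since f is injective, we find the preimage of 47. The inverse of x ↦ x^41 on (ℤ_{61})^× is x ↦ x^41, because 41·41 = 1681 = 28·60 + 1 ≡ 1 (mod 60) and x^{60} = 1 for x ≠ 0 (Fermat). So f⁻¹(47) = 47^41 mod 61.
Repeated squaring mod 61: 47^1 ≡ 47, 47^2 ≡ 47² = 2209 ≡ 13, 47^4 ≡ 13² = 169 ≡ 47, 47^8 ≡ 47² = 2209 ≡ 13, 47^16 ≡ 13² = 169 ≡ 47, 47^32 ≡ 47² = 2209 ≡ 13. Since 41 = 32 + 8 + 1, 47^41 ≡ 13·13·47: 13·13 = 169 ≡ 47, then 47·47 = 2209 ≡ 13. So 47^41 ≡ 13 (mod 61).
Hence f⁻¹(47) = 13.

13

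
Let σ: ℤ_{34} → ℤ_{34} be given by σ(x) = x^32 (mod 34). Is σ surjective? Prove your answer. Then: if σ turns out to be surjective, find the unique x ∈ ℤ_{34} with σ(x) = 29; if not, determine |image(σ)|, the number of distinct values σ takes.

σ(1) = 1^32 = 1.
σ(3): Repeated squaring mod 34: 3^1 ≡ 3, 3^2 ≡ 3² = 9, 3^4 ≡ 9² = 81 ≡ 13, 3^8 ≡ 13² = 169 ≡ 33, 3^16 ≡ 33² = 1089 ≡ 1, 3^32 ≡ 1² = 1. So 3^32 ≡ 1 (mod 34).
So σ(1) = σ(3) = 1 while 1 ≠ 3, thus σ is not injective.
A non-injective map from the 34-element set ℤ_{34} to itself takes at most 33 distinct values, so it cannot be surjective. Hence σ is not surjective.
Since σ is not surjective, we determine |image(σ)|. Computing x^32 mod 34 for each x (by repeated squaring, reducing mod 34 at every step), the values σ(0), σ(1), …, σ(33) are: 0, 1, 18, 1, 18, 1, 18, 1, 18, 1, 18, 1, 18, 1, 18, 1, 18, 17, 18, 1, 18, 1, 18, 1, 18, 1, 18, 1, 18, 1, 18, 1, 18, 1.
The distinct values are {0, 1, 17, 18}; there are 4 of them.

4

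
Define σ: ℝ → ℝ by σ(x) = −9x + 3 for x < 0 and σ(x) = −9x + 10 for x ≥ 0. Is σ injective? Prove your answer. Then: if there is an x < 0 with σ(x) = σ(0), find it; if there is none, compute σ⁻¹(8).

-7/9

Both pieces are strictly decreasing (slopes −9 and −9), so each is injective on its own interval.
The left piece maps (−∞, 0) onto (3, ∞); the right piece maps [0, ∞) onto (−∞, 10].
These images overlap. In particular σ(0) = 10 (right piece), and solving −9x + 3 = 10 on the left piece gives x = −7/9 < 0.
So σ(−7/9) = σ(0) with −7/9 ≠ 0, and σ is not injective. This x = −7/9 is the requested value below 0.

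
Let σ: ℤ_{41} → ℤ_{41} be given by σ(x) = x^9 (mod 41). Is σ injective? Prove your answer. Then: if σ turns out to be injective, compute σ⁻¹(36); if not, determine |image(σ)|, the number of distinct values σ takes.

33

Since 41 is prime, the nonzero elements of ℤ_{41} form a cyclic group of order 40.
As gcd(9, 40) = 1, raising to the 9th power is a bijection on this group: if u^9 ≡ v^9 then (uv^{−1})^9 = 1, and the only element of order dividing gcd(9, 40) = 1 is 1, so u = v.
With σ(0) = 0 this makes σ injective on all of ℤ_{41}, hence bijective (finite equal-size domain and codomain). In particular σ is injective.
Since σ is injective, we find the preimage of 36. The inverse of x ↦ x^9 on (ℤ_{41})^× is x ↦ x^9, because 9·9 = 81 = 2·40 + 1 ≡ 1 (mod 40) and x^{40} = 1 for x ≠ 0 (Fermat). So σ⁻¹(36) = 36^9 mod 41.
Repeated squaring mod 41: 36^1 ≡ 36, 36^2 ≡ 36² = 1296 ≡ 25, 36^4 ≡ 25² = 625 ≡ 10, 36^8 ≡ 10² = 100 ≡ 18. Since 9 = 8 + 1, 36^9 ≡ 18·36: 18·36 = 648 ≡ 33. So 36^9 ≡ 33 (mod 41).
Hence σ⁻¹(36) = 33.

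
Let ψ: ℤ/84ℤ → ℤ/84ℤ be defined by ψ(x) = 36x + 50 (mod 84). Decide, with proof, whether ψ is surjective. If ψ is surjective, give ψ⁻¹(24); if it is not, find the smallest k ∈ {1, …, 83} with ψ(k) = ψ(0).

7

Since gcd(36, 84) = 12, we have 36x ≡ 0 (mod 12) for all x, so ψ(x) ≡ 2 (mod 12).
But 0 ≢ 2 (mod 12), so 0 ∈ ℤ/84ℤ has no preimage. Hence ψ is not surjective.
Since ψ is not surjective, we find the least positive k with ψ(k) = ψ(0): this means 36k ≡ 0 (mod 84), i.e. 84 ∣ 36k. Since gcd(36, 84) = 12, dividing through by 12 this holds exactly when 7 ∣ 3k, and as gcd(3, 7) = 1, exactly when 7 ∣ k.
The smallest positive such k is 7.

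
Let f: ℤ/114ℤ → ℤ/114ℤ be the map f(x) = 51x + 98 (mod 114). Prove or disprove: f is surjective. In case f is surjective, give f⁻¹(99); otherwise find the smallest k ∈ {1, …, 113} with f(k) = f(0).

Since gcd(51, 114) = 3, we have 51x ≡ 0 (mod 3) for all x, so f(x) ≡ 2 (mod 3).
But 0 ≢ 2 (mod 3), so 0 ∈ ℤ/114ℤ has no preimage. Thus f is not surjective.
Since f is not surjective, we find the least positive k with f(k) = f(0): this means 51k ≡ 0 (mod 114), i.e. 114 ∣ 51k. Since gcd(51, 114) = 3, dividing through by 3 this holds exactly when 38 ∣ 17k, and as gcd(17, 38) = 1, exactly when 38 ∣ k.
The smallest positive such k is 38.

38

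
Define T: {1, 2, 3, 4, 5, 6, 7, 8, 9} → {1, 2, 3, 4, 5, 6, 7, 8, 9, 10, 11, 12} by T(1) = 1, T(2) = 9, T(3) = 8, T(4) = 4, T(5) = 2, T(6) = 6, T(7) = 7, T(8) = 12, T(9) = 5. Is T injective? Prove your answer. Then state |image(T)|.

The values T(1), …, T(9) are 1, 9, 8, 4, 2, 6, 7, 12, 5 — all distinct.
So T(s) = T(t) only when s = t, and T is injective.
The image of T is {1, 2, 4, 5, 6, 7, 8, 9, 12}, which has 9 elements.

9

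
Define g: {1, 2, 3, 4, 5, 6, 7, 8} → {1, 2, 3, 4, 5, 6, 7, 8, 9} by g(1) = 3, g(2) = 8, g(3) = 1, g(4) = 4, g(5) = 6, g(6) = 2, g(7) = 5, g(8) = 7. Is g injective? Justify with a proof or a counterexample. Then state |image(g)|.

The values g(1), …, g(8) are 3, 8, 1, 4, 6, 2, 5, 7 — all distinct.
So g(a) = g(b) only when a = b, and g is injective.
The image of g is {1, 2, 3, 4, 5, 6, 7, 8}, which has 8 elements.

8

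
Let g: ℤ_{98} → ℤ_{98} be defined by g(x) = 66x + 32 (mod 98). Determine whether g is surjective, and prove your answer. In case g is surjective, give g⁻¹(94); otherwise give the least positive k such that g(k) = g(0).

By definition, surjectivity means every element of the codomain has a preimage under g.
Since gcd(66, 98) = 2, we have 66x ≡ 0 (mod 2) for all x, so g(x) ≡ 0 (mod 2).
But 1 ≢ 0 (mod 2), so 1 ∈ ℤ_{98} has no preimage. Therefore g is not surjective.
Since g is not surjective, we find the least positive k with g(k) = g(0): this means 66k ≡ 0 (mod 98), i.e. 98 ∣ 66k. Since gcd(66, 98) = 2, dividing through by 2 this holds exactly when 49 ∣ 33k, and as gcd(33, 49) = 1, exactly when 49 ∣ k.
The smallest positive such k is 49.

49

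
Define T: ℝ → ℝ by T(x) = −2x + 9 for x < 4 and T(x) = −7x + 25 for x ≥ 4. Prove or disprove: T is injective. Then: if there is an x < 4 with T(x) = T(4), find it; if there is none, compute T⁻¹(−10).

Both pieces are strictly decreasing (slopes −2 and −7), so each is injective on its own interval.
The left piece maps (−∞, 4) onto (1, ∞); the right piece maps [4, ∞) onto (−∞, −3].
These images are disjoint, so no value is attained by both pieces. So T is injective.
Because the two images are disjoint, no x < 4 has T(x) = T(4), so we compute T⁻¹(−10): −10 lies in (−∞, −3], so solve −7x + 25 = −10: x = (−10 − 25)/(−7) = 5.

5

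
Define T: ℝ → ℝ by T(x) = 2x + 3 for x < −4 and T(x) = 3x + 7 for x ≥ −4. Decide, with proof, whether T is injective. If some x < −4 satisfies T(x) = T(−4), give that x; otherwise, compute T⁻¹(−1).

Both pieces are strictly increasing (slopes 2 and 3), so each is injective on its own interval.
The left piece maps (−∞, −4) onto (−∞, −5); the right piece maps [−4, ∞) onto [−5, ∞).
These images are disjoint, so no value is attained by both pieces. Hence T is injective.
Because the two images are disjoint, no x < −4 has T(x) = T(−4), so we compute T⁻¹(−1): −1 lies in [−5, ∞), so solve 3x + 7 = −1: x = (−1 − 7)/3 = −8/3.

-8/3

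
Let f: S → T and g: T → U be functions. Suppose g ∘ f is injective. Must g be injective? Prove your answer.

not injective

No. Take S = {0, 1}, T = {0, 1, 2}, U = {0, 1, 2}, f(a) = a for each a ∈ S, and g(b) = 1 if b ∈ {1, 2} else g(b) = b.
Then g ∘ f = f is injective (S ⊂ T and f is the inclusion), but g(1) = g(2) = 1 with 1 ≠ 2, so g is not injective.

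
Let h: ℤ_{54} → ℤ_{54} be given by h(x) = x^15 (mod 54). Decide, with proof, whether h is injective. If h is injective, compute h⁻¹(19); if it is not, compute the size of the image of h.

14

h(0) = 0^15 = 0.
h(6): Repeated squaring mod 54: 6^1 ≡ 6, 6^2 ≡ 6² = 36, 6^4 ≡ 36² = 1296 ≡ 0, 6^8 ≡ 0² = 0. Since 15 = 8 + 4 + 2 + 1, 6^15 ≡ 0·0·36·6: 0·0 = 0, then 0·36 = 0, then 0·6 = 0. So 6^15 ≡ 0 (mod 54).
So h(0) = h(6) = 0 while 0 ≠ 6, so h is not injective.
Since h is not injective, we determine |image(h)|. Computing x^15 mod 54 for each x (by repeated squaring, reducing mod 54 at every step), the values h(0), h(1), …, h(53) are: 0, 1, 44, 27, 46, 35, 0, 37, 26, 27, 28, 17, 0, 19, 8, 27, 10, 53, 0, 1, 44, 27, 46, 35, 0, 37, 26, 27, 28, 17, 0, 19, 8, 27, 10, 53, 0, 1, 44, 27, 46, 35, 0, 37, 26, 27, 28, 17, 0, 19, 8, 27, 10, 53.
The distinct values are {0, 1, 8, 10, 17, 19, 26, 27, 28, 35, 37, 44, 46, 53}; there are 14 of them.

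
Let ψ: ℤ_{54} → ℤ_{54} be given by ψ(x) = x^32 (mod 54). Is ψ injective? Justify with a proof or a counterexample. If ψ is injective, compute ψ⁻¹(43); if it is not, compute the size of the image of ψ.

20

ψ(0) = 0^32 = 0.
ψ(6): Repeated squaring mod 54: 6^1 ≡ 6, 6^2 ≡ 6² = 36, 6^4 ≡ 36² = 1296 ≡ 0, 6^8 ≡ 0² = 0, 6^16 ≡ 0² = 0, 6^32 ≡ 0² = 0. So 6^32 ≡ 0 (mod 54).
So ψ(0) = ψ(6) = 0 while 0 ≠ 6, therefore ψ is not injective.
Since ψ is not injective, we determine |image(ψ)|. Computing x^32 mod 54 for each x (by repeated squaring, reducing mod 54 at every step), the values ψ(0), ψ(1), …, ψ(53) are: 0, 1, 22, 27, 52, 7, 0, 13, 10, 27, 46, 31, 0, 43, 16, 27, 4, 19, 0, 37, 40, 27, 34, 25, 0, 49, 28, 27, 28, 49, 0, 25, 34, 27, 40, 37, 0, 19, 4, 27, 16, 43, 0, 31, 46, 27, 10, 13, 0, 7, 52, 27, 22, 1.
The distinct values are {0, 1, 4, 7, 10, 13, 16, 19, 22, 25, 27, 28, 31, 34, 37, 40, 43, 46, 49, 52}; there are 20 of them.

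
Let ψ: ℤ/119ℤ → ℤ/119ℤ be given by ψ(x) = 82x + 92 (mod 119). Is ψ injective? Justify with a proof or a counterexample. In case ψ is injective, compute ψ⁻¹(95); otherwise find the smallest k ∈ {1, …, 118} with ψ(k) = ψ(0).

16

Recall that ψ is injective if ψ(a) = ψ(b) implies a = b.
Suppose ψ(a) = ψ(b) in ℤ/119ℤ. Then 82a + 92 ≡ 82b + 92 (mod 119), hence 82(a − b) ≡ 0 (mod 119).
Since gcd(82, 119) = 1, 82 is invertible modulo 119, thus a − b ≡ 0 (mod 119), i.e. a = b.
Hence ψ is injective.
We now compute 82⁻¹ mod 119 explicitly. Euclid's algorithm: 119 = 1·82 + 37, 82 = 2·37 + 8, 37 = 4·8 + 5, 8 = 1·5 + 3, 5 = 1·3 + 2, 3 = 1·2 + 1; back-substituting gives 1 = 45·82 − 31·119, so 82⁻¹ ≡ 45 (mod 119).
Since ψ is injective, we compute ψ⁻¹(95): solve 82x + 92 ≡ 95 (mod 119), i.e. 82x ≡ 3 (mod 119).
Multiplying by 82⁻¹ = 45 gives x ≡ 45·3 = 135 = 1·119 + 16 ≡ 16 (mod 119).
Check: ψ(16) = 82·16 + 92 = 1404 = 11·119 + 95 ≡ 95 (mod 119).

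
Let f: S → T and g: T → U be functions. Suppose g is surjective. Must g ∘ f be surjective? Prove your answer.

not surjective

No. Take S = {1}, T = U = {1, 2, 3, 4}, f(1) = 1, and g = identity (surjective).
Then (g ∘ f)(1) = 1, and 4 ∈ U has no preimage under g ∘ f, so g ∘ f is not surjective.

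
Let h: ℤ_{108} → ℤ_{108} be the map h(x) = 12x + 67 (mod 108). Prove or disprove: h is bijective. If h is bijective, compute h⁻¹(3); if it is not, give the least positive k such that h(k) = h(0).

9

Recall: injectivity means: for all a, b in the domain, h(a) = h(b) implies a = b.
We have gcd(12, 108) = 12 > 1. Taking a = 0 and b = 9: h(0) = 67 and h(9) = 12·9 + 67 = 175 ≡ 67 (mod 108).
So h(0) = h(9) while 0 ≠ 9, so h is not injective, hence not bijective.
Since h is not bijective, we find the least positive k with h(k) = h(0): this means 12k ≡ 0 (mod 108), i.e. 108 ∣ 12k. Since gcd(12, 108) = 12, dividing through by 12 this holds exactly when 9 ∣ k.
The smallest positive such k is 9.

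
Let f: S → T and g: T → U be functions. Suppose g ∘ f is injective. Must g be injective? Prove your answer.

not injective

No. Take S = {0, 1, 2}, T = {0, 1, 2, 3, 4}, U = {0, 1, 2, 3, 4}, f(a) = a for each a ∈ S, and g(b) = 3 if b ∈ {3, 4} else g(b) = b.
Then g ∘ f = f is injective (S ⊂ T and f is the inclusion), but g(3) = g(4) = 3 with 3 ≠ 4, so g is not injective.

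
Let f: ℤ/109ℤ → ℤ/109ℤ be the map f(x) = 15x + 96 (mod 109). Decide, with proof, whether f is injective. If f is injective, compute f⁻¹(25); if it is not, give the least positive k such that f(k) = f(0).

97

Suppose f(s) = f(t) in ℤ/109ℤ. Then 15s + 96 ≡ 15t + 96 (mod 109), hence 15(s − t) ≡ 0 (mod 109).
Since gcd(15, 109) = 1, 15 is invertible modulo 109, thus s − t ≡ 0 (mod 109), i.e. s = t.
So f is injective.
We now compute 15⁻¹ mod 109 explicitly. Euclid's algorithm: 109 = 7·15 + 4, 15 = 3·4 + 3, 4 = 1·3 + 1; back-substituting gives 1 = 80·15 − 11·109, so 15⁻¹ ≡ 80 (mod 109).
Since f is injective, we find f⁻¹(25): we need 15x ≡ 25 − 96 ≡ 38 (mod 109). Using 15⁻¹ = 80: x ≡ 80·38 = 3040 = 27·109 + 97, so x = 97.
Check: f(97) = 15·97 + 96 = 1551 = 14·109 + 25 ≡ 25 (mod 109).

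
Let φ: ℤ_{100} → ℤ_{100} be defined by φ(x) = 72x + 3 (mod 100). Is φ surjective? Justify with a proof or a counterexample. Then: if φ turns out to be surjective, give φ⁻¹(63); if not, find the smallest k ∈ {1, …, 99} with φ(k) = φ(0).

25

Recall that φ is surjective if every y in the codomain equals φ(x) for some x in the domain.
Since gcd(72, 100) = 4, we have 72x ≡ 0 (mod 4) for all x, so φ(x) ≡ 3 (mod 4).
But 0 ≢ 3 (mod 4), so 0 ∈ ℤ_{100} has no preimage. Therefore φ is not surjective.
Since φ is not surjective, we find the least positive k with φ(k) = φ(0): this means 72k ≡ 0 (mod 100), i.e. 100 ∣ 72k. Since gcd(72, 100) = 4, dividing through by 4 this holds exactly when 25 ∣ 18k, and as gcd(18, 25) = 1, exactly when 25 ∣ k.
The smallest positive such k is 25.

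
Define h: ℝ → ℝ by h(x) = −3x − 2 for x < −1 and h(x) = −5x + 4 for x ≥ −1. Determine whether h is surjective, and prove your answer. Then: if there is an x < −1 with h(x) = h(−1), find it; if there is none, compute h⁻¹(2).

Both pieces are strictly decreasing (slopes −3 and −5), so each is injective on its own interval.
The left piece maps (−∞, −1) onto (1, ∞); the right piece maps [−1, ∞) onto (−∞, 9].
The union (1, ∞) ∪ (−∞, 9] covers ℝ, so h is surjective.
For the follow-up: the images overlap, so an x < −1 with h(x) = h(−1) exists. h(−1) = 9; solving −3x − 2 = 9 for x < −1 gives x = (9 + 2)/(−3) = −11/3.

-11/3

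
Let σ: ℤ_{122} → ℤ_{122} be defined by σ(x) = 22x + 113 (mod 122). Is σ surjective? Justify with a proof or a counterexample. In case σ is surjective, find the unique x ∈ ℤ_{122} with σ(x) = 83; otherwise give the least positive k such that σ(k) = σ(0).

61

Since gcd(22, 122) = 2, we have 22x ≡ 0 (mod 2) for all x, so σ(x) ≡ 1 (mod 2).
But 0 ≢ 1 (mod 2), so 0 ∈ ℤ_{122} has no preimage. Therefore σ is not surjective.
Since σ is not surjective, we find the least positive k with σ(k) = σ(0): this means 22k ≡ 0 (mod 122), i.e. 122 ∣ 22k. Since gcd(22, 122) = 2, dividing through by 2 this holds exactly when 61 ∣ 11k, and as gcd(11, 61) = 1, exactly when 61 ∣ k.
The smallest positive such k is 61.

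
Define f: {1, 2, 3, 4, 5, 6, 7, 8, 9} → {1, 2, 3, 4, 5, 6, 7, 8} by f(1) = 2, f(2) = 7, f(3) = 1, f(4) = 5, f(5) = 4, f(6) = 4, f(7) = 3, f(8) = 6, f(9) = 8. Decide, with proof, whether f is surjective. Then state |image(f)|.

8

Every element of the codomain has a preimage: 1 = f(3), 2 = f(1), 3 = f(7), 4 = f(5), 5 = f(4), 6 = f(8), 7 = f(2), 8 = f(9).
Thus f is surjective.
The image of f is {1, 2, 3, 4, 5, 6, 7, 8}, which has 8 elements.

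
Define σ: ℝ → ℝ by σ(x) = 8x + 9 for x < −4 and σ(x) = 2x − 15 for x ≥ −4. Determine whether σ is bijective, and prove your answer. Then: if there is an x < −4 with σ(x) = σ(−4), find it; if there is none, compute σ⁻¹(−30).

-39/8

Both pieces are strictly increasing (slopes 8 and 2), so each is injective on its own interval.
The left piece maps (−∞, −4) onto (−∞, −23); the right piece maps [−4, ∞) onto [−23, ∞).
Since −23 = −23, the images partition ℝ: σ is injective and surjective, hence bijective.
Because the two images are disjoint, no x < −4 has σ(x) = σ(−4), so we compute σ⁻¹(−30): −30 lies in (−∞, −23), so solve 8x + 9 = −30: x = (−30 − 9)/8 = −39/8.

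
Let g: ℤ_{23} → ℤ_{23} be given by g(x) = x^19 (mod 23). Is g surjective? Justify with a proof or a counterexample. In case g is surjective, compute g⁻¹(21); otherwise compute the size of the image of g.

Since 23 is prime, the nonzero elements of ℤ_{23} form a cyclic group of order 22.
As gcd(19, 22) = 1, raising to the 19th power is a bijection on this group: if s^19 ≡ t^19 then (st^{−1})^19 = 1, and the only element of order dividing gcd(19, 22) = 1 is 1, so s = t.
With g(0) = 0 this makes g injective on all of ℤ_{23}, hence bijective (finite equal-size domain and codomain). In particular g is surjective.
Since g is surjective, we find the preimage of 21. The inverse of x ↦ x^19 on (ℤ_{23})^× is x ↦ x^7, because 19·7 = 133 = 6·22 + 1 ≡ 1 (mod 22) and x^{22} = 1 for x ≠ 0 (Fermat). So g⁻¹(21) = 21^7 mod 23.
Repeated squaring mod 23: 21^1 ≡ 21, 21^2 ≡ 21² = 441 ≡ 4, 21^4 ≡ 4² = 16. Since 7 = 4 + 2 + 1, 21^7 ≡ 16·4·21: 16·4 = 64 ≡ 18, then 18·21 = 378 ≡ 10. So 21^7 ≡ 10 (mod 23).
Hence g⁻¹(21) = 10.

10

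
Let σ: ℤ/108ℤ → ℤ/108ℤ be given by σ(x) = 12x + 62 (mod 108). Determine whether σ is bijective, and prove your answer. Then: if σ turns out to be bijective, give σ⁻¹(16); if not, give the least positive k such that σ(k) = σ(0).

Recall that injectivity means: for all x_1, x_2 in the domain, σ(x_1) = σ(x_2) implies x_1 = x_2.
We have gcd(12, 108) = 12 > 1. Taking x_1 = 0 and x_2 = 9: σ(0) = 62 and σ(9) = 12·9 + 62 = 170 ≡ 62 (mod 108).
So σ(0) = σ(9) while 0 ≠ 9, hence σ is not injective, hence not bijective.
Since σ is not bijective, we find the least positive k with σ(k) = σ(0): this means 12k ≡ 0 (mod 108), i.e. 108 ∣ 12k. Since gcd(12, 108) = 12, dividing through by 12 this holds exactly when 9 ∣ k.
The smallest positive such k is 9.

9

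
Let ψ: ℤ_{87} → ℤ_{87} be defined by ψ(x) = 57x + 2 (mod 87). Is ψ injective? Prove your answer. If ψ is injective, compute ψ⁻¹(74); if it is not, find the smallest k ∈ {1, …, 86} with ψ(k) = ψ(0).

29

We have gcd(57, 87) = 3 > 1. Taking u = 0 and v = 29: ψ(0) = 2 and ψ(29) = 57·29 + 2 = 1655 ≡ 2 (mod 87).
So ψ(0) = ψ(29) while 0 ≠ 29, so ψ is not injective.
Since ψ is not injective, we find the least positive k with ψ(k) = ψ(0): this means 57k ≡ 0 (mod 87), i.e. 87 ∣ 57k. Since gcd(57, 87) = 3, dividing through by 3 this holds exactly when 29 ∣ 19k, and as gcd(19, 29) = 1, exactly when 29 ∣ k.
The smallest positive such k is 29.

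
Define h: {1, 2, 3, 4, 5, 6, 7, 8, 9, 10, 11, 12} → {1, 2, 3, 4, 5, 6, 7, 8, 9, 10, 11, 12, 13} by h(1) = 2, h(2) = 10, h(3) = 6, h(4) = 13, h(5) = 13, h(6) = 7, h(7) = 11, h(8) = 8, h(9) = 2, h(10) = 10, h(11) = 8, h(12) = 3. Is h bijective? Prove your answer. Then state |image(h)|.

h(4) = 13 = h(5) with 4 ≠ 5, so h is not injective, hence not bijective.
The image of h is {2, 3, 6, 7, 8, 10, 11, 13}, which has 8 elements.

8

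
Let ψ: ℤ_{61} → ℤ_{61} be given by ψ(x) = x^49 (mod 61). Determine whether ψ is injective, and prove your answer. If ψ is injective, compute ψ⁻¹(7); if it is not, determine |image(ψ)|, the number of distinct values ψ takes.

2

Since 61 is prime, the nonzero elements of ℤ_{61} form a cyclic group of order 60.
As gcd(49, 60) = 1, raising to the 49th power is a bijection on this group: if s^49 ≡ t^49 then (st^{−1})^49 = 1, and the only element of order dividing gcd(49, 60) = 1 is 1, so s = t.
With ψ(0) = 0 this makes ψ injective on all of ℤ_{61}, hence bijective (finite equal-size domain and codomain). In particular ψ is injective.
Since ψ is injective, we find the preimage of 7. The inverse of x ↦ x^49 on (ℤ_{61})^× is x ↦ x^49, because 49·49 = 2401 = 40·60 + 1 ≡ 1 (mod 60) and x^{60} = 1 for x ≠ 0 (Fermat). So ψ⁻¹(7) = 7^49 mod 61.
Repeated squaring mod 61: 7^1 ≡ 7, 7^2 ≡ 7² = 49, 7^4 ≡ 49² = 2401 ≡ 22, 7^8 ≡ 22² = 484 ≡ 57, 7^16 ≡ 57² = 3249 ≡ 16, 7^32 ≡ 16² = 256 ≡ 12. Since 49 = 32 + 16 + 1, 7^49 ≡ 12·16·7: 12·16 = 192 ≡ 9, then 9·7 = 63 ≡ 2. So 7^49 ≡ 2 (mod 61).
Hence ψ⁻¹(7) = 2.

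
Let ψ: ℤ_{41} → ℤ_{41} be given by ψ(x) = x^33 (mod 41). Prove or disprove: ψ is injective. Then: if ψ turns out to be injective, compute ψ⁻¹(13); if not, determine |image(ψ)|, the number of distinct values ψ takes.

29

Since 41 is prime, the nonzero elements of ℤ_{41} form a cyclic group of order 40.
As gcd(33, 40) = 1, raising to the 33rd power is a bijection on this group: if a^33 ≡ b^33 then (ab^{−1})^33 = 1, and the only element of order dividing gcd(33, 40) = 1 is 1, so a = b.
With ψ(0) = 0 this makes ψ injective on all of ℤ_{41}, hence bijective (finite equal-size domain and codomain). In particular ψ is injective.
Since ψ is injective, we find the preimage of 13. The inverse of x ↦ x^33 on (ℤ_{41})^× is x ↦ x^17, because 33·17 = 561 = 14·40 + 1 ≡ 1 (mod 40) and x^{40} = 1 for x ≠ 0 (Fermat). So ψ⁻¹(13) = 13^17 mod 41.
Repeated squaring mod 41: 13^1 ≡ 13, 13^2 ≡ 13² = 169 ≡ 5, 13^4 ≡ 5² = 25, 13^8 ≡ 25² = 625 ≡ 10, 13^16 ≡ 10² = 100 ≡ 18. Since 17 = 16 + 1, 13^17 ≡ 18·13: 18·13 = 234 ≡ 29. So 13^17 ≡ 29 (mod 41).
Hence ψ⁻¹(13) = 29.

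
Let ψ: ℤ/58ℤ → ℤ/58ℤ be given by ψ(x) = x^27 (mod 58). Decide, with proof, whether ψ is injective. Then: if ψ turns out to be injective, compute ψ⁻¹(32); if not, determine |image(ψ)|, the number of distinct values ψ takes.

10

Computing x^27 mod 58 for each x (by repeated squaring, reducing mod 58 at every step), the values ψ(0), ψ(1), …, ψ(57) are: 0, 1, 44, 39, 22, 35, 34, 25, 40, 13, 32, 37, 46, 9, 56, 31, 20, 41, 50, 55, 16, 47, 4, 53, 52, 7, 48, 43, 28, 29, 30, 15, 10, 51, 6, 5, 54, 11, 42, 3, 8, 17, 38, 27, 2, 49, 12, 21, 26, 45, 18, 33, 24, 23, 36, 19, 14, 57.
Every element of ℤ/58ℤ appears exactly once in this list, so ψ is a bijection, and in particular injective.
Since ψ is injective, we read off the preimage of 32 from the same table: ψ(10) = 32, so ψ⁻¹(32) = 10.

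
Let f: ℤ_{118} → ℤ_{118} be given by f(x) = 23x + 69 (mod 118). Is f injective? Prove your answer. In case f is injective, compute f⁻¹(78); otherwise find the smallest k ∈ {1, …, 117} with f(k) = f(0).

103

Recall: f is injective when f(u) = f(v) forces u = v.
If f(u) = f(v), then 23u ≡ 23v (mod 118). Because gcd(23, 118) = 1, we may cancel 23 to get u ≡ v (mod 118).
Thus f is injective.
We now compute 23⁻¹ mod 118 explicitly. Euclid's algorithm: 118 = 5·23 + 3, 23 = 7·3 + 2, 3 = 1·2 + 1; back-substituting gives 1 = 77·23 − 15·118, so 23⁻¹ ≡ 77 (mod 118).
Since f is injective, we find f⁻¹(78): we need 23x ≡ 78 − 69 ≡ 9 (mod 118). Using 23⁻¹ = 77: x ≡ 77·9 = 693 = 5·118 + 103, so x = 103.
Check: f(103) = 23·103 + 69 = 2438 = 20·118 + 78 ≡ 78 (mod 118).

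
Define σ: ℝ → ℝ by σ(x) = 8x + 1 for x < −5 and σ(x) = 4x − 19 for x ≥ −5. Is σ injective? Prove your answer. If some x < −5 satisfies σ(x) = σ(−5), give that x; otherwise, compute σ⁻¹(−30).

-11/4

Both pieces are strictly increasing (slopes 8 and 4), so each is injective on its own interval.
The left piece maps (−∞, −5) onto (−∞, −39); the right piece maps [−5, ∞) onto [−39, ∞).
These images are disjoint, so no value is attained by both pieces. Thus σ is injective.
Because the two images are disjoint, no x < −5 has σ(x) = σ(−5), so we compute σ⁻¹(−30): −30 lies in [−39, ∞), so solve 4x − 19 = −30: x = (−30 + 19)/4 = −11/4.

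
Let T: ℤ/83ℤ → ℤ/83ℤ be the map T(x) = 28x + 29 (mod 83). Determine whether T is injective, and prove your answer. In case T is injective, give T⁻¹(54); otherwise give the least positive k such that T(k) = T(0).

75

If T(u) = T(v), then 28u ≡ 28v (mod 83). Because gcd(28, 83) = 1, we may cancel 28 to get u ≡ v (mod 83).
So T is injective.
We now compute 28⁻¹ mod 83 explicitly. Euclid's algorithm: 83 = 2·28 + 27, 28 = 1·27 + 1; back-substituting gives 1 = 3·28 − 1·83, so 28⁻¹ ≡ 3 (mod 83).
Since T is injective, we compute T⁻¹(54): solve 28x + 29 ≡ 54 (mod 83), i.e. 28x ≡ 25 (mod 83).
Multiplying by 28⁻¹ = 3 gives x ≡ 3·25 = 75 ≡ 75 (mod 83).
Check: T(75) = 28·75 + 29 = 2129 = 25·83 + 54 ≡ 54 (mod 83).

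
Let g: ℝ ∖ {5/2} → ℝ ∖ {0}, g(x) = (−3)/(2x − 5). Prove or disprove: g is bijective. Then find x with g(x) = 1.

Suppose g(u) = g(v). Cross-multiplying: (−3)(2v − 5) = (−3)(2u − 5).
Expanding both sides and cancelling the symmetric terms leaves 6·(u − v) = 0. Since 6 ≠ 0, u = v. So g is injective.
For any y ≠ 0, solving y(2x − 5) = −3 for x gives a well-defined x ≠ 5/2. So g is surjective.
Thus g is bijective.
Solving g(x) = 1: cross-multiplying gives −3 = 1(2x − 5), which rearranges to −2x = −2, so x = 1.

1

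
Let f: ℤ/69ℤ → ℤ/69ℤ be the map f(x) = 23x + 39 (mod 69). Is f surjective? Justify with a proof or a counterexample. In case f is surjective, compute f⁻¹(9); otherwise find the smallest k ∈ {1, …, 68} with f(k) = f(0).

Since gcd(23, 69) = 23, we have 23x ≡ 0 (mod 23) for all x, so f(x) ≡ 16 (mod 23).
But 0 ≢ 16 (mod 23), so 0 ∈ ℤ/69ℤ has no preimage. Hence f is not surjective.
Since f is not surjective, we find the least positive k with f(k) = f(0): this means 23k ≡ 0 (mod 69), i.e. 69 ∣ 23k. Since gcd(23, 69) = 23, dividing through by 23 this holds exactly when 3 ∣ k.
The smallest positive such k is 3.

3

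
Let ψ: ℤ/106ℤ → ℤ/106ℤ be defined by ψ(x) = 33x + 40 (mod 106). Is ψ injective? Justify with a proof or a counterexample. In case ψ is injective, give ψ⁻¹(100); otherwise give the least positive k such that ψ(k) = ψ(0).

Suppose ψ(u) = ψ(v) in ℤ/106ℤ. Then 33u + 40 ≡ 33v + 40 (mod 106), therefore 33(u − v) ≡ 0 (mod 106).
Since gcd(33, 106) = 1, 33 is invertible modulo 106, therefore u − v ≡ 0 (mod 106), i.e. u = v.
Thus ψ is injective.
We now compute 33⁻¹ mod 106 explicitly. Euclid's algorithm: 106 = 3·33 + 7, 33 = 4·7 + 5, 7 = 1·5 + 2, 5 = 2·2 + 1; back-substituting gives 1 = 45·33 − 14·106, so 33⁻¹ ≡ 45 (mod 106).
Since ψ is injective, we find ψ⁻¹(100): we need 33x ≡ 100 − 40 ≡ 60 (mod 106). Using 33⁻¹ = 45: x ≡ 45·60 = 2700 = 25·106 + 50, so x = 50.
Check: ψ(50) = 33·50 + 40 = 1690 = 15·106 + 100 ≡ 100 (mod 106).

50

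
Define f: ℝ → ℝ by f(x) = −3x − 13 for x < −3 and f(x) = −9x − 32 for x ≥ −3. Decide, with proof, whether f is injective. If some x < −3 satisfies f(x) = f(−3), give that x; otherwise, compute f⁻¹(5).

-6

Both pieces are strictly decreasing (slopes −3 and −9), so each is injective on its own interval.
The left piece maps (−∞, −3) onto (−4, ∞); the right piece maps [−3, ∞) onto (−∞, −5].
These images are disjoint, so no value is attained by both pieces. Thus f is injective.
Because the two images are disjoint, no x < −3 has f(x) = f(−3), so we compute f⁻¹(5): 5 lies in (−4, ∞), so solve −3x − 13 = 5: x = (5 + 13)/(−3) = −6.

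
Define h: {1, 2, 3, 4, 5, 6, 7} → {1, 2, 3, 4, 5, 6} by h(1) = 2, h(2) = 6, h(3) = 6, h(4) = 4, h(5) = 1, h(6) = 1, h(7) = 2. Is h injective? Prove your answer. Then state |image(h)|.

4

h(2) = 6 = h(3) with 2 ≠ 3, so h is not injective.
The image of h is {1, 2, 4, 6}, which has 4 elements.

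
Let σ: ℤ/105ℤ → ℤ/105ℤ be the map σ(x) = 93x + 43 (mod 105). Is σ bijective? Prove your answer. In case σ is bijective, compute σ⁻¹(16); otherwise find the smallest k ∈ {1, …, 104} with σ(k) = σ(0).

We have gcd(93, 105) = 3 > 1. Taking a = 0 and b = 35: σ(0) = 43 and σ(35) = 93·35 + 43 = 3298 ≡ 43 (mod 105).
So σ(0) = σ(35) while 0 ≠ 35, thus σ is not injective, hence not bijective.
Since σ is not bijective, we find the least positive k with σ(k) = σ(0): this means 93k ≡ 0 (mod 105), i.e. 105 ∣ 93k. Since gcd(93, 105) = 3, dividing through by 3 this holds exactly when 35 ∣ 31k, and as gcd(31, 35) = 1, exactly when 35 ∣ k.
The smallest positive such k is 35.

35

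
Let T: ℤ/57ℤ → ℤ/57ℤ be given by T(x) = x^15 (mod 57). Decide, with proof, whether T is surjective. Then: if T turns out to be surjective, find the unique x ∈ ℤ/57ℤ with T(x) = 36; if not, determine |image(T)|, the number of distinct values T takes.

21

T(1) = 1^15 = 1.
T(7): Repeated squaring mod 57: 7^1 ≡ 7, 7^2 ≡ 7² = 49, 7^4 ≡ 49² = 2401 ≡ 7, 7^8 ≡ 7² = 49. Since 15 = 8 + 4 + 2 + 1, 7^15 ≡ 49·7·49·7: 49·7 = 343 ≡ 1, then 1·49 = 49, then 49·7 = 343 ≡ 1. So 7^15 ≡ 1 (mod 57).
So T(1) = T(7) = 1 while 1 ≠ 7, thus T is not injective.
A non-injective map from the 57-element set ℤ/57ℤ to itself takes at most 56 distinct values, so it cannot be surjective. Hence T is not surjective.
Since T is not surjective, we determine |image(T)|. Computing x^15 mod 57 for each x (by repeated squaring, reducing mod 57 at every step), the values T(0), T(1), …, T(56) are: 0, 1, 50, 12, 49, 26, 30, 1, 56, 30, 46, 20, 18, 46, 50, 27, 7, 26, 18, 19, 20, 12, 31, 11, 45, 49, 20, 18, 49, 8, 39, 37, 8, 12, 46, 26, 45, 37, 38, 39, 31, 50, 30, 7, 11, 39, 37, 11, 27, 1, 56, 27, 31, 8, 45, 7, 56.
The distinct values are {0, 1, 7, 8, 11, 12, 18, 19, 20, 26, 27, 30, 31, 37, 38, 39, 45, 46, 49, 50, 56}; there are 21 of them.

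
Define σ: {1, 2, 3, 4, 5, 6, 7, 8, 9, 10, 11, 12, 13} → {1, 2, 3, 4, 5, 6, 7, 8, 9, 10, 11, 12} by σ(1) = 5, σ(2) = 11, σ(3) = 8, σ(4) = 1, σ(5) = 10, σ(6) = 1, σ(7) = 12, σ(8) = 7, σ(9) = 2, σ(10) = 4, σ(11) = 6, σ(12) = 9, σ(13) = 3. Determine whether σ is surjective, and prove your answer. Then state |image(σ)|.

12

Every element of the codomain has a preimage: 1 = σ(4), 2 = σ(9), 3 = σ(13), 4 = σ(10), 5 = σ(1), 6 = σ(11), 7 = σ(8), 8 = σ(3), 9 = σ(12), 10 = σ(5), 11 = σ(2), 12 = σ(7).
Thus σ is surjective.
The image of σ is {1, 2, 3, 4, 5, 6, 7, 8, 9, 10, 11, 12}, which has 12 elements.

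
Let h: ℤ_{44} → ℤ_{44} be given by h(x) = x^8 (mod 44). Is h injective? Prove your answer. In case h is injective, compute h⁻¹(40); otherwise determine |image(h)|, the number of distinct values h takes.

12

h(10): Repeated squaring mod 44: 10^1 ≡ 10, 10^2 ≡ 10² = 100 ≡ 12, 10^4 ≡ 12² = 144 ≡ 12, 10^8 ≡ 12² = 144 ≡ 12. So 10^8 ≡ 12 (mod 44).
h(12): Repeated squaring mod 44: 12^1 ≡ 12, 12^2 ≡ 12² = 144 ≡ 12, 12^4 ≡ 12² = 144 ≡ 12, 12^8 ≡ 12² = 144 ≡ 12. So 12^8 ≡ 12 (mod 44).
So h(10) = h(12) = 12 while 10 ≠ 12, hence h is not injective.
Since h is not injective, we determine |image(h)|. Computing x^8 mod 44 for each x (by repeated squaring, reducing mod 44 at every step), the values h(0), h(1), …, h(43) are: 0, 1, 36, 5, 20, 37, 4, 9, 16, 25, 12, 33, 12, 25, 16, 9, 4, 37, 20, 5, 36, 1, 0, 1, 36, 5, 20, 37, 4, 9, 16, 25, 12, 33, 12, 25, 16, 9, 4, 37, 20, 5, 36, 1.
The distinct values are {0, 1, 4, 5, 9, 12, 16, 20, 25, 33, 36, 37}; there are 12 of them.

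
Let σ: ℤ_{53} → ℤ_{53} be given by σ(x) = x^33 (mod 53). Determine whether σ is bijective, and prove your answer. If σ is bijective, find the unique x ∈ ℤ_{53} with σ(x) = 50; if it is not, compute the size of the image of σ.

Since 53 is prime, the nonzero elements of ℤ_{53} form a cyclic group of order 52.
As gcd(33, 52) = 1, raising to the 33rd power is a bijection on this group: if s^33 ≡ t^33 then (st^{−1})^33 = 1, and the only element of order dividing gcd(33, 52) = 1 is 1, so s = t.
With σ(0) = 0 this makes σ injective on all of ℤ_{53}, hence bijective (finite equal-size domain and codomain). In particular σ is bijective.
Since σ is bijective, we find the preimage of 50. The inverse of x ↦ x^33 on (ℤ_{53})^× is x ↦ x^41, because 33·41 = 1353 = 26·52 + 1 ≡ 1 (mod 52) and x^{52} = 1 for x ≠ 0 (Fermat). So σ⁻¹(50) = 50^41 mod 53.
Repeated squaring mod 53: 50^1 ≡ 50, 50^2 ≡ 50² = 2500 ≡ 9, 50^4 ≡ 9² = 81 ≡ 28, 50^8 ≡ 28² = 784 ≡ 42, 50^16 ≡ 42² = 1764 ≡ 15, 50^32 ≡ 15² = 225 ≡ 13. Since 41 = 32 + 8 + 1, 50^41 ≡ 13·42·50: 13·42 = 546 ≡ 16, then 16·50 = 800 ≡ 5. So 50^41 ≡ 5 (mod 53).
Hence σ⁻¹(50) = 5.

5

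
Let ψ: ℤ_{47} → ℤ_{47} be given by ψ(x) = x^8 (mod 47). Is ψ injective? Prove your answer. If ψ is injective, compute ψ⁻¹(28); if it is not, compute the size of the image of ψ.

24

ψ(23): Repeated squaring mod 47: 23^1 ≡ 23, 23^2 ≡ 23² = 529 ≡ 12, 23^4 ≡ 12² = 144 ≡ 3, 23^8 ≡ 3² = 9. So 23^8 ≡ 9 (mod 47).
ψ(24): Repeated squaring mod 47: 24^1 ≡ 24, 24^2 ≡ 24² = 576 ≡ 12, 24^4 ≡ 12² = 144 ≡ 3, 24^8 ≡ 3² = 9. So 24^8 ≡ 9 (mod 47).
So ψ(23) = ψ(24) = 9 while 23 ≠ 24, so ψ is not injective.
Since ψ is not injective, we determine |image(ψ)|. Computing x^8 mod 47 for each x (by repeated squaring, reducing mod 47 at every step), the values ψ(0), ψ(1), …, ψ(46) are: 0, 1, 21, 28, 18, 8, 24, 16, 2, 32, 27, 12, 34, 37, 7, 36, 42, 4, 14, 6, 3, 25, 17, 9, 9, 17, 25, 3, 6, 14, 4, 42, 36, 7, 37, 34, 12, 27, 32, 2, 16, 24, 8, 18, 28, 21, 1.
The distinct values are {0, 1, 2, 3, 4, 6, 7, 8, 9, 12, 14, 16, 17, 18, 21, 24, 25, 27, 28, 32, 34, 36, 37, 42}; there are 24 of them.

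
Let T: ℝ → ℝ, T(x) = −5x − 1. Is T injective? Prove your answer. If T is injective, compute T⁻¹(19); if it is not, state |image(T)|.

Suppose T(x_1) = T(x_2). Then −5x_1 − 1 = −5x_2 − 1, hence −5x_1 = −5x_2, so x_1 = x_2.
Therefore T is injective.
Since T is injective, we compute T⁻¹(19) = (19 + 1)/(−5) = −4.

-4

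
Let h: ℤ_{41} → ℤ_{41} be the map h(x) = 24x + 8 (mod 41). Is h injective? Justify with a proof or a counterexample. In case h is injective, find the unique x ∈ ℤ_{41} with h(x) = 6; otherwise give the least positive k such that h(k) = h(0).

17

Recall that h is injective if h(x_1) = h(x_2) implies x_1 = x_2.
Suppose h(x_1) = h(x_2) in ℤ_{41}. Then 24x_1 + 8 ≡ 24x_2 + 8 (mod 41), hence 24(x_1 − x_2) ≡ 0 (mod 41).
Since gcd(24, 41) = 1, 24 is invertible modulo 41, thus x_1 − x_2 ≡ 0 (mod 41), i.e. x_1 = x_2.
So h is injective.
We now compute 24⁻¹ mod 41 explicitly. Euclid's algorithm: 41 = 1·24 + 17, 24 = 1·17 + 7, 17 = 2·7 + 3, 7 = 2·3 + 1; back-substituting gives 1 = 12·24 − 7·41, so 24⁻¹ ≡ 12 (mod 41).
Since h is injective, we compute h⁻¹(6): solve 24x + 8 ≡ 6 (mod 41), i.e. 24x ≡ 39 (mod 41).
Multiplying by 24⁻¹ = 12 gives x ≡ 12·39 = 468 = 11·41 + 17 ≡ 17 (mod 41).
Check: h(17) = 24·17 + 8 = 416 = 10·41 + 6 ≡ 6 (mod 41).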